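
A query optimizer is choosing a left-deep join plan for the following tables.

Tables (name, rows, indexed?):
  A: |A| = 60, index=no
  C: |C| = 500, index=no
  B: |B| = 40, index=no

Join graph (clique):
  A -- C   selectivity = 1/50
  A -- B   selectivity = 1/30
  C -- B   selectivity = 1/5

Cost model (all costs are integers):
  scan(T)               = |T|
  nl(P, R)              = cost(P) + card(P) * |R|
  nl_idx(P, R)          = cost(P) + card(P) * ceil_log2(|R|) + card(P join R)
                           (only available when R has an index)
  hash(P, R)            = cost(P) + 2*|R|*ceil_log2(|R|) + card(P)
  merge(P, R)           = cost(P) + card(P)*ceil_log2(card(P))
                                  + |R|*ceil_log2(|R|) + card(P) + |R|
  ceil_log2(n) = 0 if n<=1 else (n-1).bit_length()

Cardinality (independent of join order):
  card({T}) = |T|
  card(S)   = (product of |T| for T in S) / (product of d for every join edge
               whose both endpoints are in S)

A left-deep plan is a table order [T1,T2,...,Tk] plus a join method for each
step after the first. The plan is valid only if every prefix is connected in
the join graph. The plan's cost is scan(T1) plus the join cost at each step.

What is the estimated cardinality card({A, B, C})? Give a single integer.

Tables in S: A(60), B(40), C(500)
Edges inside S: A-C(d=50), A-B(d=30), C-B(d=5)
numerator = 60 * 40 * 500 = 1200000
denominator = 50 * 30 * 5 = 7500
card(S) = 1200000 / 7500 = 160

160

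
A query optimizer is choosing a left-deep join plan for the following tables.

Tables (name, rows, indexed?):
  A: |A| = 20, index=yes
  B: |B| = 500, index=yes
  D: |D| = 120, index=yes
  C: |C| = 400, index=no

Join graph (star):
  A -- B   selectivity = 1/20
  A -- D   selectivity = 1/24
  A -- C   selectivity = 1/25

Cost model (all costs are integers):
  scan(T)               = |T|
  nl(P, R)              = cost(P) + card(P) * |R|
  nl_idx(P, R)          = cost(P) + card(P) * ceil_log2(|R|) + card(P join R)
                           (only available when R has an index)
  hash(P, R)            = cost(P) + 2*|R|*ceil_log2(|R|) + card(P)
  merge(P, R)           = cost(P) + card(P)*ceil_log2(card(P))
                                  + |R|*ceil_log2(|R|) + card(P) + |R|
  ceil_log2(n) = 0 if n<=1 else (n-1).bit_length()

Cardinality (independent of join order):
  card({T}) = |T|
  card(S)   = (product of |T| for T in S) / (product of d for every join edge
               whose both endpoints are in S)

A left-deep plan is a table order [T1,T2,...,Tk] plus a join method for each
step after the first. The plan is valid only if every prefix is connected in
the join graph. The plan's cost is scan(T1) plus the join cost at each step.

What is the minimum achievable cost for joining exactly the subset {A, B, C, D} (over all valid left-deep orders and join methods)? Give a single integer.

Selinger DP over subsets of {A,B,C,D}:
  {A}: scan cost=20, card=20
  {B}: scan cost=500, card=500
  {D}: scan cost=120, card=120
  {C}: scan cost=400, card=400
  {AB}: card=500; try (B,nl_idx)→700, (A,hash)→1200, (A,nl_idx)→3500, (B,merge)→5140, (A,merge)→5620, (B,hash)→9040 …(+2); best=700 via (B,nl_idx)
  {AD}: card=100; try (D,nl_idx)→260, (A,hash)→440, (A,nl_idx)→820, (D,merge)→1100, (A,merge)→1200, (D,hash)→1720 …(+2); best=260 via (D,nl_idx)
  {AC}: card=320; try (A,hash)→1000, (A,nl_idx)→2720, (C,merge)→4140, (A,merge)→4520, (C,hash)→7240, (C,nl)→8020 …(+1); best=1000 via (A,hash)
  {ABD}: card=2500; try (D,hash)→2880, (B,nl_idx)→3660, (B,merge)→6060, (D,merge)→6660, (D,nl_idx)→6700, (B,hash)→9360 …(+2); best=2880 via (D,hash)
  {ABC}: card=8000; try (C,hash)→8400, (B,merge)→9200, (C,merge)→9700, (B,hash)→10320, (B,nl_idx)→11880, (B,nl)→161000 …(+1); best=8400 via (C,hash)
  {ACD}: card=1600; try (D,hash)→3000, (D,nl_idx)→4840, (C,merge)→5060, (D,merge)→5160, (C,hash)→7560, (D,nl)→39400 …(+1); best=3000 via (D,hash)
  {ABCD}: card=40000; try (C,hash)→12580, (B,hash)→13600, (D,hash)→18080, (B,merge)→27200, (C,merge)→39380, (B,nl_idx)→57400 …(+5); best=12580 via (C,hash)

12580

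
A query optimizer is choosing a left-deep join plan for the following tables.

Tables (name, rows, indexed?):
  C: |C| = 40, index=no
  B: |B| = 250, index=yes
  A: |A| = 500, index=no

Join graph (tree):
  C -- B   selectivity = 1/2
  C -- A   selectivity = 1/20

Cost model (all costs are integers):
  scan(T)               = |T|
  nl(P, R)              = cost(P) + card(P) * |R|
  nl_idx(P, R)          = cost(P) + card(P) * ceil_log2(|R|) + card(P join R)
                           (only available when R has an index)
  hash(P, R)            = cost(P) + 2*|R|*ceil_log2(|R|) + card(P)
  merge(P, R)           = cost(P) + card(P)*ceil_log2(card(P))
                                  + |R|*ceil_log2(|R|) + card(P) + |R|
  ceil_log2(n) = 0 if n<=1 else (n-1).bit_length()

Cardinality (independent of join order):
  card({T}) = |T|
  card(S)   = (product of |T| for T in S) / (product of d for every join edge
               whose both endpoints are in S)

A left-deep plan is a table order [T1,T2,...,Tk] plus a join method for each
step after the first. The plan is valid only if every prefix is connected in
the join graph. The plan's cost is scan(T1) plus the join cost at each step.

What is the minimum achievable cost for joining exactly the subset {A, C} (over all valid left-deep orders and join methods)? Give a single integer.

Selinger DP over subsets of {A,C}:
  {C}: scan cost=40, card=40
  {A}: scan cost=500, card=500
  {AC}: card=1000; try (C,hash)→1480, (A,merge)→5320, (C,merge)→5780, (A,hash)→9080, (A,nl)→20040, (C,nl)→20500; best=1480 via (C,hash)

1480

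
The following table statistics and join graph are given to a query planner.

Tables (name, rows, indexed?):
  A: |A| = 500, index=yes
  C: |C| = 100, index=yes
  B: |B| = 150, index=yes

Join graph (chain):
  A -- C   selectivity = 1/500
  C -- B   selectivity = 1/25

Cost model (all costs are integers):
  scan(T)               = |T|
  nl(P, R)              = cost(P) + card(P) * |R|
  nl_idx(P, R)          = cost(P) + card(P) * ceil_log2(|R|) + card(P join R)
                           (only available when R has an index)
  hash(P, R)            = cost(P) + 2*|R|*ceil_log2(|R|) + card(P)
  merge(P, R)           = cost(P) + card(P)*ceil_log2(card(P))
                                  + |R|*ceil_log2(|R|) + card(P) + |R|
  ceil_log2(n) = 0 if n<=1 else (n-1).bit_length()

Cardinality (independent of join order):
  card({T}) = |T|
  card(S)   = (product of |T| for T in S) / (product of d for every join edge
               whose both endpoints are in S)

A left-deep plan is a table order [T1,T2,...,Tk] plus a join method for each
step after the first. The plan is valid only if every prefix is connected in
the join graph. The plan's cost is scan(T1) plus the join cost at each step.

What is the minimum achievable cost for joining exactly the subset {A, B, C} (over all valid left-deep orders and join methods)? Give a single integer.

2500

Selinger DP over subsets of {A,B,C}:
  {A}: scan cost=500, card=500
  {C}: scan cost=100, card=100
  {B}: scan cost=150, card=150
  {AC}: card=100; try (A,nl_idx)→1100, (C,hash)→2400, (C,nl_idx)→4100, (A,merge)→5900, (C,merge)→6300, (A,hash)→9200 …(+2); best=1100 via (A,nl_idx)
  {BC}: card=600; try (B,nl_idx)→1500, (C,hash)→1700, (C,nl_idx)→1800, (B,merge)→2250, (C,merge)→2300, (B,hash)→2600 …(+2); best=1500 via (B,nl_idx)
  {ABC}: card=600; try (B,nl_idx)→2500, (B,merge)→3250, (B,hash)→3600, (A,nl_idx)→7500, (A,hash)→11100, (A,merge)→13100 …(+2); best=2500 via (B,nl_idx)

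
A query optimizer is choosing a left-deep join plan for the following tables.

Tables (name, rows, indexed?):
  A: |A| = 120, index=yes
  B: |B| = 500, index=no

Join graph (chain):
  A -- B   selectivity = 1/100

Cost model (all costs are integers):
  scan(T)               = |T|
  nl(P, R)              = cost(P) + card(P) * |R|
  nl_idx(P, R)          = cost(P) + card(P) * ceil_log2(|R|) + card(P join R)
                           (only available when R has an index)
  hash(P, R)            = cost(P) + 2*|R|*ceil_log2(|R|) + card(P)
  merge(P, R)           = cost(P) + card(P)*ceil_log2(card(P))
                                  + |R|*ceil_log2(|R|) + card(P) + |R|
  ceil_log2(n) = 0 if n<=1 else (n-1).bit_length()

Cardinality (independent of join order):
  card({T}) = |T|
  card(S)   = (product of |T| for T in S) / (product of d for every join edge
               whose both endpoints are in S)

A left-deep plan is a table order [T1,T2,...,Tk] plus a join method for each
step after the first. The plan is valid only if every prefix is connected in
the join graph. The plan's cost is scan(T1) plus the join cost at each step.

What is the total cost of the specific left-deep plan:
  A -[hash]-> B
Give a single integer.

9240

step 1: scan A: cost=120, card=120
step 2: join B via hash
    card(P join B) = 120*500/(100) = 600
    cost = 120 + 2*500*9 + 120 = 9240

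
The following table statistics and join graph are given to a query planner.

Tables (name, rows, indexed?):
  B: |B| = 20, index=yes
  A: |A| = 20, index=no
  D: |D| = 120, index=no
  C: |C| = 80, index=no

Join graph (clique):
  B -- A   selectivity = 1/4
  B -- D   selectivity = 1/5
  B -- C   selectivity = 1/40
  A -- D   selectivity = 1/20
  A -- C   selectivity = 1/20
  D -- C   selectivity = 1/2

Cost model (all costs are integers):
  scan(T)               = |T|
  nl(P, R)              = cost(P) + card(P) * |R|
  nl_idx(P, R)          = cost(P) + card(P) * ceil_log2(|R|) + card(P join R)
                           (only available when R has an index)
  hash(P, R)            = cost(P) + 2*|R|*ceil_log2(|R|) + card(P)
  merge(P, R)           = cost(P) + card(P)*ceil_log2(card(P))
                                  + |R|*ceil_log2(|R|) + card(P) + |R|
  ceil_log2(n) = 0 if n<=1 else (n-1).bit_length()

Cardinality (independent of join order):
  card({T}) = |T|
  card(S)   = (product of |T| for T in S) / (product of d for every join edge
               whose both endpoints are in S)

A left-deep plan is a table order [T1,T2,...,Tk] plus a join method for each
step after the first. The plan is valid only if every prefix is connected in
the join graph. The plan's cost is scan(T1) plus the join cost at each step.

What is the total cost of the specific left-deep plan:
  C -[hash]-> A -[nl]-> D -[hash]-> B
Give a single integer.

10400

step 1: scan C: cost=80, card=80
step 2: join A via hash
    card(P join A) = 80*20/(20) = 80
    cost = 80 + 2*20*5 + 80 = 360
step 3: join D via nl
    card(P join D) = 80*120/(20*2) = 240
    cost = 360 + 80*120 = 9960
step 4: join B via hash
    card(P join B) = 240*20/(4*5*40) = 6
    cost = 9960 + 2*20*5 + 240 = 10400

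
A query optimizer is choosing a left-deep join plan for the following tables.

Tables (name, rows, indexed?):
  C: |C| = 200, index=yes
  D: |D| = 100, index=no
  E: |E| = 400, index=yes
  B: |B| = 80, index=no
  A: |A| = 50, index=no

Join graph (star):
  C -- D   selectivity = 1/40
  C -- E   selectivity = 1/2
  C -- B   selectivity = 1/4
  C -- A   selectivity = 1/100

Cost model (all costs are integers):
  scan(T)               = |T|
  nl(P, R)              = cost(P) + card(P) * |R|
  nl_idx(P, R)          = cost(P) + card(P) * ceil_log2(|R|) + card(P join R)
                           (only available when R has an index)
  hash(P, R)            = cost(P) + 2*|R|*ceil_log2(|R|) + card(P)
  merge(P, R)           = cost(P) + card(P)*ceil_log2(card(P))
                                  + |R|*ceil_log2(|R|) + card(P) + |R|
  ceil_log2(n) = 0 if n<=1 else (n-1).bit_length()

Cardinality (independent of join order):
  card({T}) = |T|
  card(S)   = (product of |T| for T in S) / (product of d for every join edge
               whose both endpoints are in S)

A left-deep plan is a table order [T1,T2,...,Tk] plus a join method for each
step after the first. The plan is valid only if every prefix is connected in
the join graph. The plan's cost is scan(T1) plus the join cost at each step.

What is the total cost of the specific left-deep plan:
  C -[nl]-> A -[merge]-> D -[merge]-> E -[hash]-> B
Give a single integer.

step 1: scan C: cost=200, card=200
step 2: join A via nl
    card(P join A) = 200*50/(100) = 100
    cost = 200 + 200*50 = 10200
step 3: join D via merge
    card(P join D) = 100*100/(40) = 250
    cost = 10200 + 100*7 + 100*7 + 100 + 100 = 11800
step 4: join E via merge
    card(P join E) = 250*400/(2) = 50000
    cost = 11800 + 250*8 + 400*9 + 250 + 400 = 18050
step 5: join B via hash
    card(P join B) = 50000*80/(4) = 1000000
    cost = 18050 + 2*80*7 + 50000 = 69170

69170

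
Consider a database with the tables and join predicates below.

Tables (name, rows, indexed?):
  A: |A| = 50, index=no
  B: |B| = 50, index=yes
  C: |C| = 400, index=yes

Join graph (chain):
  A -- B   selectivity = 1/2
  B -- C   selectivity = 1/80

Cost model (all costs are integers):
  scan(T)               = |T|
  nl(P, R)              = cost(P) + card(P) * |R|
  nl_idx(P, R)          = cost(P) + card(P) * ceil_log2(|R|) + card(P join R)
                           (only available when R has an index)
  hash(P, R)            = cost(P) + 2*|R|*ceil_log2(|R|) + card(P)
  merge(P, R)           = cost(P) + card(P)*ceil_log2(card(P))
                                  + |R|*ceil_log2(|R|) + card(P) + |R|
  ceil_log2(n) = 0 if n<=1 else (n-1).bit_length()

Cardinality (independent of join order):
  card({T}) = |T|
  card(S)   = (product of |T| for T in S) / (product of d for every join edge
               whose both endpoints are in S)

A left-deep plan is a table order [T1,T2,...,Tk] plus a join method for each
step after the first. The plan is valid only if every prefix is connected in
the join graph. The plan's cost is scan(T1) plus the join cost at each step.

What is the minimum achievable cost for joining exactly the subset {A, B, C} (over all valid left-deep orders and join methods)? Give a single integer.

Selinger DP over subsets of {A,B,C}:
  {A}: scan cost=50, card=50
  {B}: scan cost=50, card=50
  {C}: scan cost=400, card=400
  {AB}: card=1250; try (B,hash)→700, (A,hash)→700, (B,merge)→750, (A,merge)→750, (B,nl_idx)→1600, (B,nl)→2550 …(+1); best=700 via (B,hash)
  {BC}: card=250; try (C,nl_idx)→750, (B,hash)→1400, (B,nl_idx)→3050, (C,merge)→4400, (B,merge)→4750, (C,hash)→7300 …(+2); best=750 via (C,nl_idx)
  {ABC}: card=6250; try (A,hash)→1600, (A,merge)→3350, (C,hash)→9150, (A,nl)→13250, (C,nl_idx)→18200, (C,merge)→19700 …(+1); best=1600 via (A,hash)

1600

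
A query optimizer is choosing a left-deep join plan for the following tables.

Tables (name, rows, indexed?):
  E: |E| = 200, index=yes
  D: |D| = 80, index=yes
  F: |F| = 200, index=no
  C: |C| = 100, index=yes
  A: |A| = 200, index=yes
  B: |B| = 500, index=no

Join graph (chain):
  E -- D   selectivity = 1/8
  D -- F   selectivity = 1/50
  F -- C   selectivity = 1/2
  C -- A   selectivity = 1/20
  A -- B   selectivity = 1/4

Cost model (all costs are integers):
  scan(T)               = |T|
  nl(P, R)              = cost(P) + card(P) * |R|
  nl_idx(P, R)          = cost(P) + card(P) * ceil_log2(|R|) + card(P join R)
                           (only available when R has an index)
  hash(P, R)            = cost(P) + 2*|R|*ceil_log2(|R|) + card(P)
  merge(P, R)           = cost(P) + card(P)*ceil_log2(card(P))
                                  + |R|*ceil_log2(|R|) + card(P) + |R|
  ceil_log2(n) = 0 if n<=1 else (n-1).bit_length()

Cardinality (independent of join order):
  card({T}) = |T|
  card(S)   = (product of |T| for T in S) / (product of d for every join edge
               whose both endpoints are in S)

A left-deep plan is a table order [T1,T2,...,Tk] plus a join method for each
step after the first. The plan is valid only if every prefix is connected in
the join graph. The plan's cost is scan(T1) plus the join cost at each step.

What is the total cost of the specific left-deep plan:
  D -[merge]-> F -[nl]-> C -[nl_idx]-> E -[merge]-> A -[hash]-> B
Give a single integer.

step 1: scan D: cost=80, card=80
step 2: join F via merge
    card(P join F) = 80*200/(50) = 320
    cost = 80 + 80*7 + 200*8 + 80 + 200 = 2520
step 3: join C via nl
    card(P join C) = 320*100/(2) = 16000
    cost = 2520 + 320*100 = 34520
step 4: join E via nl_idx
    card(P join E) = 16000*200/(8) = 400000
    cost = 34520 + 16000*8 + 400000 = 562520
step 5: join A via merge
    card(P join A) = 400000*200/(20) = 4000000
    cost = 562520 + 400000*19 + 200*8 + 400000 + 200 = 8564320
step 6: join B via hash
    card(P join B) = 4000000*500/(4) = 500000000
    cost = 8564320 + 2*500*9 + 4000000 = 12573320

12573320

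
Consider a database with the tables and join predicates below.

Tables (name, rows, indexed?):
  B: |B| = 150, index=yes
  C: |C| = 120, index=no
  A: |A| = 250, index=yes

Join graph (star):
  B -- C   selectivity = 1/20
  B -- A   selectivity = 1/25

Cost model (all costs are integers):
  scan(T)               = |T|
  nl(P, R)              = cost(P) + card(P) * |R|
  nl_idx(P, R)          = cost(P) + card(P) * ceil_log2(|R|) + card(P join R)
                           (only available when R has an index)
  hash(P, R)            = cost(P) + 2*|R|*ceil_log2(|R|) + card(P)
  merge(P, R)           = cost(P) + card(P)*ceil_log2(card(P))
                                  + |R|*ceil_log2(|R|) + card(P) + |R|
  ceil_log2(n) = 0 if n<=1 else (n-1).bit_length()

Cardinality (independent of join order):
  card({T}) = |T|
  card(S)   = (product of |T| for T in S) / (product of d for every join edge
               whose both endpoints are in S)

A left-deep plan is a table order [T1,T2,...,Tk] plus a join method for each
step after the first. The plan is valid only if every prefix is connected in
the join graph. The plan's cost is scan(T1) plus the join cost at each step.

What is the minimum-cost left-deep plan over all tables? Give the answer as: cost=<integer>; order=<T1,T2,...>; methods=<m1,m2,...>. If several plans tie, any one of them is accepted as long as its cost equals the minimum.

cost=6030; order=B,A,C; methods=nl_idx,hash

Selinger DP (subsets sized 1..n):
  {B}: scan cost=150, card=150
  {C}: scan cost=120, card=120
  {A}: scan cost=250, card=250
  {BC}: card=900; try (C,hash)→1980, (B,nl_idx)→1980, (B,merge)→2430, (C,merge)→2460, (B,hash)→2640, (B,nl)→18120 …(+1); best=1980 via (C,hash)
  {AB}: card=1500; try (A,nl_idx)→2850, (B,hash)→2900, (B,nl_idx)→3750, (A,merge)→3750, (B,merge)→3850, (A,hash)→4300 …(+2); best=2850 via (A,nl_idx)
  {ABC}: card=9000; try (C,hash)→6030, (A,hash)→6880, (A,merge)→14130, (A,nl_idx)→18180, (C,merge)→21810, (C,nl)→182850 …(+1); best=6030 via (C,hash)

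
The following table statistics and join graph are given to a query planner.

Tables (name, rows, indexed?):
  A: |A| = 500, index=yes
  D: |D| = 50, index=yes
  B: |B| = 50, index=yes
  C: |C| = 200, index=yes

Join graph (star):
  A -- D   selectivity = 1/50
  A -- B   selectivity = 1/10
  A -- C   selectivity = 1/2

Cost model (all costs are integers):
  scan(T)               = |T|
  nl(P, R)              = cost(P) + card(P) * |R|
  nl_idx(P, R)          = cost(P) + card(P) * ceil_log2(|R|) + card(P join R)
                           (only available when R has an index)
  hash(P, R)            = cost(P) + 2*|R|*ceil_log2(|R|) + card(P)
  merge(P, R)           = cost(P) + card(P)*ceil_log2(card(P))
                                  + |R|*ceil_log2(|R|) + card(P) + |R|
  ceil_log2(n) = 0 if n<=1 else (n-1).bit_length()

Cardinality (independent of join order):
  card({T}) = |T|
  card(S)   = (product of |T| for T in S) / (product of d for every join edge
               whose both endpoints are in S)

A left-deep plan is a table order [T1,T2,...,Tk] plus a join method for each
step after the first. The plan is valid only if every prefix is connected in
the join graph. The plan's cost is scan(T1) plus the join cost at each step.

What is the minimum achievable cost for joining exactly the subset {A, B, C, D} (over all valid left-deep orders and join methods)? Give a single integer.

Selinger DP over subsets of {A,B,C,D}:
  {A}: scan cost=500, card=500
  {D}: scan cost=50, card=50
  {B}: scan cost=50, card=50
  {C}: scan cost=200, card=200
  {AD}: card=500; try (A,nl_idx)→1000, (D,hash)→1600, (D,nl_idx)→4000, (A,merge)→5400, (D,merge)→5850, (A,hash)→9100 …(+2); best=1000 via (A,nl_idx)
  {AB}: card=2500; try (B,hash)→1600, (A,nl_idx)→3000, (A,merge)→5400, (B,merge)→5850, (B,nl_idx)→6000, (A,hash)→9100 …(+2); best=1600 via (B,hash)
  {AC}: card=50000; try (C,hash)→4200, (A,merge)→7000, (C,merge)→7300, (A,hash)→9400, (A,nl_idx)→52000, (C,nl_idx)→54500 …(+2); best=4200 via (C,hash)
  {ABD}: card=2500; try (B,hash)→2100, (D,hash)→4700, (B,merge)→6350, (B,nl_idx)→6500, (D,nl_idx)→19100, (B,nl)→26000 …(+2); best=2100 via (B,hash)
  {ACD}: card=50000; try (C,hash)→4700, (C,merge)→7800, (D,hash)→54800, (C,nl_idx)→55000, (C,nl)→101000, (D,nl_idx)→354200 …(+2); best=4700 via (C,hash)
  {ABC}: card=250000; try (C,hash)→7300, (C,merge)→35900, (B,hash)→54800, (C,nl_idx)→271600, (C,nl)→501600, (B,nl_idx)→554200 …(+2); best=7300 via (C,hash)
  {ABCD}: card=250000; try (C,hash)→7800, (C,merge)→36400, (B,hash)→55300, (D,hash)→257900, (C,nl_idx)→272100, (C,nl)→502100 …(+6); best=7800 via (C,hash)

7800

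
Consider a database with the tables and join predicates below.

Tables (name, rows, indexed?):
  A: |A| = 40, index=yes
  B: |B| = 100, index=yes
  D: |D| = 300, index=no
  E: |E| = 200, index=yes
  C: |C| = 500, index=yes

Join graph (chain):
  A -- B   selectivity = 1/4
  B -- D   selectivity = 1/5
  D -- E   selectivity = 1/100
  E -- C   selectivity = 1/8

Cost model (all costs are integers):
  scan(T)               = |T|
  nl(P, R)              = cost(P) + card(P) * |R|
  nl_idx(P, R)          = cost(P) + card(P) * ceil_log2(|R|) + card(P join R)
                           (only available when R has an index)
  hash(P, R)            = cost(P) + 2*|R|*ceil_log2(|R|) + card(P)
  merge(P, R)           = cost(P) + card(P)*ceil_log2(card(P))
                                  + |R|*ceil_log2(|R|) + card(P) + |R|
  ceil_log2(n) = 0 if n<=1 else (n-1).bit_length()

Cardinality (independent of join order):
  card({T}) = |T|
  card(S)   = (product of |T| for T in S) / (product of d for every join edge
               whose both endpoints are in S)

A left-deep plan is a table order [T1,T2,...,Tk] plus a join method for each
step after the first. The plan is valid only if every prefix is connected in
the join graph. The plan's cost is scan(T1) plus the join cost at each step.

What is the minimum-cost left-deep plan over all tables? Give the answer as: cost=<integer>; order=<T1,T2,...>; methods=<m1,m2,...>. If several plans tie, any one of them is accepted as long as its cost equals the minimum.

cost=146780; order=D,E,B,A,C; methods=nl_idx,hash,hash,hash

Selinger DP (subsets sized 1..n):
  {A}: scan cost=40, card=40
  {B}: scan cost=100, card=100
  {D}: scan cost=300, card=300
  {E}: scan cost=200, card=200
  {C}: scan cost=500, card=500
  {AB}: card=1000; try (A,hash)→680, (B,merge)→1120, (A,merge)→1180, (B,nl_idx)→1320, (B,hash)→1480, (A,nl_idx)→1700 …(+2); best=680 via (A,hash)
  {BD}: card=6000; try (B,hash)→2000, (D,merge)→3900, (B,merge)→4100, (D,hash)→5600, (B,nl_idx)→8400, (D,nl)→30100 …(+1); best=2000 via (B,hash)
  {DE}: card=600; try (E,nl_idx)→3300, (E,hash)→3800, (D,merge)→5000, (E,merge)→5100, (D,hash)→5800, (D,nl)→60200 …(+1); best=3300 via (E,nl_idx)
  {CE}: card=12500; try (E,hash)→4200, (C,merge)→7000, (E,merge)→7300, (C,hash)→9400, (C,nl_idx)→14500, (E,nl_idx)→17000 …(+2); best=4200 via (E,hash)
  {ABD}: card=60000; try (D,hash)→7080, (A,hash)→8480, (D,merge)→14680, (A,merge)→86280, (A,nl_idx)→98000, (A,nl)→242000 …(+1); best=7080 via (D,hash)
  {BDE}: card=12000; try (B,hash)→5300, (B,merge)→10700, (E,hash)→11200, (B,nl_idx)→19500, (E,nl_idx)→62000, (B,nl)→63300 …(+2); best=5300 via (B,hash)
  {CDE}: card=37500; try (C,hash)→12900, (C,merge)→14900, (D,hash)→22100, (C,nl_idx)→46200, (D,merge)→194700, (C,nl)→303300 …(+1); best=12900 via (C,hash)
  {ABDE}: card=120000; try (A,hash)→17780, (E,hash)→70280, (A,merge)→185580, (A,nl_idx)→197300, (A,nl)→485300, (E,nl_idx)→607080 …(+2); best=17780 via (A,hash)
  {BCDE}: card=750000; try (C,hash)→26300, (B,hash)→51800, (C,merge)→190300, (B,merge)→651200, (C,nl_idx)→863300, (B,nl_idx)→1025400 …(+2); best=26300 via (C,hash)
  {ABCDE}: card=7500000; try (C,hash)→146780, (A,hash)→776780, (C,merge)→2182780, (C,nl_idx)→8597780, (A,nl_idx)→12026300, (A,merge)→15776580 …(+2); best=146780 via (C,hash)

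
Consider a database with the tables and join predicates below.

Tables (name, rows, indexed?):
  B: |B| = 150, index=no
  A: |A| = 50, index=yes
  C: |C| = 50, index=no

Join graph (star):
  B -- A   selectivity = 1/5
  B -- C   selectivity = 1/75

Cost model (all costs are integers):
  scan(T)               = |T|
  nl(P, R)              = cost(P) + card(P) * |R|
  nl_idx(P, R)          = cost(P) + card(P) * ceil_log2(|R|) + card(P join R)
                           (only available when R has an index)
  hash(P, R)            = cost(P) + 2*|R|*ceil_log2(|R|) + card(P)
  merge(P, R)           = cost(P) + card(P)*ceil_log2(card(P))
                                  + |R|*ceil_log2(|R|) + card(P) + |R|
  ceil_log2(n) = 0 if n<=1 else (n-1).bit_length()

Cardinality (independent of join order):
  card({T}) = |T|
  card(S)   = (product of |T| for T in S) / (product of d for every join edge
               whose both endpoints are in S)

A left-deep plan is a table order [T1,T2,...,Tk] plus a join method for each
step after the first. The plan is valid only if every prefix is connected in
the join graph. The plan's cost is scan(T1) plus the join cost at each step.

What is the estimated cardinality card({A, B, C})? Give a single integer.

Tables in S: A(50), B(150), C(50)
Edges inside S: B-A(d=5), B-C(d=75)
numerator = 50 * 150 * 50 = 375000
denominator = 5 * 75 = 375
card(S) = 375000 / 375 = 1000

1000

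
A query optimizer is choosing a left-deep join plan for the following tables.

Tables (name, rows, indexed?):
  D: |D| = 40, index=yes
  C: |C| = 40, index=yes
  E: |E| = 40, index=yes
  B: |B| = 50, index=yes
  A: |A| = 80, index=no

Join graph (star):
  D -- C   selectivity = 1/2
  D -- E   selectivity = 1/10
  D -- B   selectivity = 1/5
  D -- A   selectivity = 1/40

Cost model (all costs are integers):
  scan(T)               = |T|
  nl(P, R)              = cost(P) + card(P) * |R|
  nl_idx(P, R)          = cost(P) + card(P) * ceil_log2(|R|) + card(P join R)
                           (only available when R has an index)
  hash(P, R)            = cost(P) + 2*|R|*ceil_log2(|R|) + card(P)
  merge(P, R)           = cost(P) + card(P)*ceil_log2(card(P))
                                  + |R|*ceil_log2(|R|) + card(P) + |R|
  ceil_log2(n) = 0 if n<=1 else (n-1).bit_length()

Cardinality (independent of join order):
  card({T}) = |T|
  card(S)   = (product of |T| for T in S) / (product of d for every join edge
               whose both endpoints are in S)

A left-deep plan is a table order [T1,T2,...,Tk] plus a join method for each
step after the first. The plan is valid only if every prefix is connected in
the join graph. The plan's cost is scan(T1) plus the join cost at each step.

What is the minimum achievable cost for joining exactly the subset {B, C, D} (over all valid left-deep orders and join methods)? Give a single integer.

Selinger DP over subsets of {B,C,D}:
  {D}: scan cost=40, card=40
  {C}: scan cost=40, card=40
  {B}: scan cost=50, card=50
  {CD}: card=800; try (D,hash)→560, (C,hash)→560, (D,merge)→600, (C,merge)→600, (D,nl_idx)→1080, (C,nl_idx)→1080 …(+2); best=560 via (D,hash)
  {BD}: card=400; try (D,hash)→580, (B,merge)→670, (D,merge)→680, (B,hash)→680, (B,nl_idx)→680, (D,nl_idx)→750 …(+2); best=580 via (D,hash)
  {BCD}: card=8000; try (C,hash)→1460, (B,hash)→1960, (C,merge)→4860, (B,merge)→9710, (C,nl_idx)→10980, (B,nl_idx)→13360 …(+2); best=1460 via (C,hash)

1460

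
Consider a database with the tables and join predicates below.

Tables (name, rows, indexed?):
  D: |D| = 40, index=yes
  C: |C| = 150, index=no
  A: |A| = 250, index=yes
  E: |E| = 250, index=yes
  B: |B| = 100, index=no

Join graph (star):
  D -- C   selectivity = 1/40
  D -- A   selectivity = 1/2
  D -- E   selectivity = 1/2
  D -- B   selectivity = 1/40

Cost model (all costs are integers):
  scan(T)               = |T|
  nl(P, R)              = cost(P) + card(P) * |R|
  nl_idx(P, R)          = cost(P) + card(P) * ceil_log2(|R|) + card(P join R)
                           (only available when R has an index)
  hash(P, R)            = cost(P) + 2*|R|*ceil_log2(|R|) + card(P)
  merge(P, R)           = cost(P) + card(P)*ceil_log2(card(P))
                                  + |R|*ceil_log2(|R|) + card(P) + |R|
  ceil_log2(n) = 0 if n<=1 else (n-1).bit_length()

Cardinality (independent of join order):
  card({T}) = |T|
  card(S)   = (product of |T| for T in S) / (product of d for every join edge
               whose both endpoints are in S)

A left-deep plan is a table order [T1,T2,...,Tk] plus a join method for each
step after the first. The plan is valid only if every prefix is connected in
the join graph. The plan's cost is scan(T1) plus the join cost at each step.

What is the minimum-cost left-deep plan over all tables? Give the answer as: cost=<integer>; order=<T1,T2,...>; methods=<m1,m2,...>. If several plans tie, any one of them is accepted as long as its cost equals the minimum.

cost=57580; order=C,D,B,A,E; methods=hash,hash,hash,hash

Selinger DP (subsets sized 1..n):
  {D}: scan cost=40, card=40
  {C}: scan cost=150, card=150
  {A}: scan cost=250, card=250
  {E}: scan cost=250, card=250
  {B}: scan cost=100, card=100
  {CD}: card=150; try (D,hash)→780, (D,nl_idx)→1200, (C,merge)→1670, (D,merge)→1780, (C,hash)→2480, (C,nl)→6040 …(+1); best=780 via (D,hash)
  {AD}: card=5000; try (D,hash)→980, (A,merge)→2570, (D,merge)→2780, (A,hash)→4080, (A,nl_idx)→5360, (D,nl_idx)→6750 …(+2); best=980 via (D,hash)
  {DE}: card=5000; try (D,hash)→980, (E,merge)→2570, (D,merge)→2780, (E,hash)→4080, (E,nl_idx)→5360, (D,nl_idx)→6750 …(+2); best=980 via (D,hash)
  {BD}: card=100; try (D,hash)→680, (D,nl_idx)→800, (B,merge)→1120, (D,merge)→1180, (B,hash)→1480, (B,nl)→4040 …(+1); best=680 via (D,hash)
  {ACD}: card=18750; try (A,merge)→4380, (A,hash)→4930, (C,hash)→8380, (A,nl_idx)→20730, (A,nl)→38280, (C,merge)→72330 …(+1); best=4380 via (A,merge)
  {CDE}: card=18750; try (E,merge)→4380, (E,hash)→4930, (C,hash)→8380, (E,nl_idx)→20730, (E,nl)→38280, (C,merge)→72330 …(+1); best=4380 via (E,merge)
  {BCD}: card=375; try (B,hash)→2330, (C,merge)→2830, (B,merge)→2930, (C,hash)→3180, (C,nl)→15680, (B,nl)→15780; best=2330 via (B,hash)
  {ADE}: card=625000; try (E,hash)→9980, (A,hash)→9980, (E,merge)→73230, (A,merge)→73230, (E,nl_idx)→665980, (A,nl_idx)→665980 …(+2); best=9980 via (E,hash)
  {ABD}: card=12500; try (A,merge)→3730, (A,hash)→4780, (B,hash)→7380, (A,nl_idx)→13980, (A,nl)→25680, (B,merge)→71780 …(+1); best=3730 via (A,merge)
  {BDE}: card=12500; try (E,merge)→3730, (E,hash)→4780, (B,hash)→7380, (E,nl_idx)→13980, (E,nl)→25680, (B,merge)→71780 …(+1); best=3730 via (E,merge)
  {ACDE}: card=2343750; try (E,hash)→27130, (A,hash)→27130, (E,merge)→306630, (A,merge)→306630, (C,hash)→637380, (E,nl_idx)→2498130 …(+5); best=27130 via (E,hash)
  {ABCD}: card=46875; try (A,hash)→6705, (A,merge)→8330, (C,hash)→18630, (B,hash)→24530, (A,nl_idx)→52205, (A,nl)→96080 …(+4); best=6705 via (A,hash)
  {BCDE}: card=46875; try (E,hash)→6705, (E,merge)→8330, (C,hash)→18630, (B,hash)→24530, (E,nl_idx)→52205, (E,nl)→96080 …(+4); best=6705 via (E,hash)
  {ABDE}: card=1562500; try (E,hash)→20230, (A,hash)→20230, (E,merge)→193480, (A,merge)→193480, (B,hash)→636380, (E,nl_idx)→1666230 …(+5); best=20230 via (E,hash)
  {ABCDE}: card=5859375; try (E,hash)→57580, (A,hash)→57580, (E,merge)→805830, (A,merge)→805830, (C,hash)→1585130, (B,hash)→2372280 …(+8); best=57580 via (E,hash)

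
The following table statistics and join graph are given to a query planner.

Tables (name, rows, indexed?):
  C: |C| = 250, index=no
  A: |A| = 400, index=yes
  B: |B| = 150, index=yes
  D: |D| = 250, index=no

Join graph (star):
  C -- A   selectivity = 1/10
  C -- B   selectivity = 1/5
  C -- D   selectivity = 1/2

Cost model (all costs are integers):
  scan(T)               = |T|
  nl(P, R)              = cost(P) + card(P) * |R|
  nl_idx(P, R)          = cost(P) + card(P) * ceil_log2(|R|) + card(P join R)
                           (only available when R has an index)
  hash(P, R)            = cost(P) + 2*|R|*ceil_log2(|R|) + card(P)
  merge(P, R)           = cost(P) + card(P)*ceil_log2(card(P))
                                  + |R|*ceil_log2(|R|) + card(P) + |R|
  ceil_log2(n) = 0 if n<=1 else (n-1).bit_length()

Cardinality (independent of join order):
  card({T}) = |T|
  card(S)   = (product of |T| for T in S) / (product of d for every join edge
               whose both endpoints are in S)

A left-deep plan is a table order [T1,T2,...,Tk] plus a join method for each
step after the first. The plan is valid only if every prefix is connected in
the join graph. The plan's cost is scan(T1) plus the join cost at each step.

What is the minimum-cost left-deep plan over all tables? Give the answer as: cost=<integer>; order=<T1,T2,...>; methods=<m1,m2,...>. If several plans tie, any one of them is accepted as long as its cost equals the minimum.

cost=321200; order=A,C,B,D; methods=hash,hash,hash

Selinger DP (subsets sized 1..n):
  {C}: scan cost=250, card=250
  {A}: scan cost=400, card=400
  {B}: scan cost=150, card=150
  {D}: scan cost=250, card=250
  {AC}: card=10000; try (C,hash)→4800, (A,merge)→6500, (C,merge)→6650, (A,hash)→7700, (A,nl_idx)→12500, (A,nl)→100250 …(+1); best=4800 via (C,hash)
  {BC}: card=7500; try (B,hash)→2900, (C,merge)→3750, (B,merge)→3850, (C,hash)→4300, (B,nl_idx)→9750, (C,nl)→37650 …(+1); best=2900 via (B,hash)
  {CD}: card=31250; try (D,hash)→4500, (C,hash)→4500, (D,merge)→4750, (C,merge)→4750, (D,nl)→62750, (C,nl)→62750; best=4500 via (D,hash)
  {ABC}: card=300000; try (B,hash)→17200, (A,hash)→17600, (A,merge)→111900, (B,merge)→156150, (A,nl_idx)→370400, (B,nl_idx)→384800 …(+2); best=17200 via (B,hash)
  {ACD}: card=1250000; try (D,hash)→18800, (A,hash)→42950, (D,merge)→157050, (A,merge)→508500, (A,nl_idx)→1535750, (D,nl)→2504800 …(+1); best=18800 via (D,hash)
  {BCD}: card=937500; try (D,hash)→14400, (B,hash)→38150, (D,merge)→110150, (B,merge)→505850, (B,nl_idx)→1192000, (D,nl)→1877900 …(+1); best=14400 via (D,hash)
  {ABCD}: card=37500000; try (D,hash)→321200, (A,hash)→959100, (B,hash)→1271200, (D,merge)→6019450, (A,merge)→19705900, (B,merge)→27520150 …(+5); best=321200 via (D,hash)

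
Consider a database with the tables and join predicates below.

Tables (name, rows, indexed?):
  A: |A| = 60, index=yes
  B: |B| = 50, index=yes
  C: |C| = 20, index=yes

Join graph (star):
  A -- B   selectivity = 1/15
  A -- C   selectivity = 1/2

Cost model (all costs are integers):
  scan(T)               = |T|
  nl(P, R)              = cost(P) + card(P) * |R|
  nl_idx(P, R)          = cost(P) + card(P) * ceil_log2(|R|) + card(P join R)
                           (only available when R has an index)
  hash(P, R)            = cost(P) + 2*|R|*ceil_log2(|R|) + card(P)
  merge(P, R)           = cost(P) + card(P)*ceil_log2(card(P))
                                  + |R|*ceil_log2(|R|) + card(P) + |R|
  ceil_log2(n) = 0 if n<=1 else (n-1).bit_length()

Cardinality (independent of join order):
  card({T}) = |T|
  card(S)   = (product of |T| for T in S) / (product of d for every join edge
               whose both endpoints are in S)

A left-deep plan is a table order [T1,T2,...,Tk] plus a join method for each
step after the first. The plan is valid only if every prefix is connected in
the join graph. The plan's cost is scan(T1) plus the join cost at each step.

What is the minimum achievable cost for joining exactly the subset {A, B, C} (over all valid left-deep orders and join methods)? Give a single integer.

Selinger DP over subsets of {A,B,C}:
  {A}: scan cost=60, card=60
  {B}: scan cost=50, card=50
  {C}: scan cost=20, card=20
  {AB}: card=200; try (A,nl_idx)→550, (B,nl_idx)→620, (B,hash)→720, (A,hash)→820, (A,merge)→820, (B,merge)→830 …(+2); best=550 via (A,nl_idx)
  {AC}: card=600; try (C,hash)→320, (A,merge)→560, (C,merge)→600, (A,nl_idx)→740, (A,hash)→760, (C,nl_idx)→960 …(+2); best=320 via (C,hash)
  {ABC}: card=2000; try (C,hash)→950, (B,hash)→1520, (C,merge)→2470, (C,nl_idx)→3550, (C,nl)→4550, (B,nl_idx)→5920 …(+2); best=950 via (C,hash)

950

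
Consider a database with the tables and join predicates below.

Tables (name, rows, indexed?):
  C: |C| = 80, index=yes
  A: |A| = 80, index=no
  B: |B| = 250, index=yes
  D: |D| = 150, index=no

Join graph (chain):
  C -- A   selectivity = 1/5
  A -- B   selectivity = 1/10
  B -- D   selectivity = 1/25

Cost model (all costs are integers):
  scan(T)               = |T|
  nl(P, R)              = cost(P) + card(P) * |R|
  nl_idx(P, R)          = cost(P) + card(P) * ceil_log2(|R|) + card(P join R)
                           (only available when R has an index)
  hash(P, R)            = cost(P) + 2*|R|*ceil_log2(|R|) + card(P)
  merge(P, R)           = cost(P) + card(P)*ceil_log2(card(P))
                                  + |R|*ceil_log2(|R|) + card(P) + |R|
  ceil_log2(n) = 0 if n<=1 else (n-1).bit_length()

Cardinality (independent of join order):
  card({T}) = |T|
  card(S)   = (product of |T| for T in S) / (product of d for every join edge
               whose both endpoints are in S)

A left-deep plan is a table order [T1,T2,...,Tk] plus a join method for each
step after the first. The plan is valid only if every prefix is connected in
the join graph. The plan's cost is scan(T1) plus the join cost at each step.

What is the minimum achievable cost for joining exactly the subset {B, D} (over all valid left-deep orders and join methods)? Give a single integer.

Selinger DP over subsets of {B,D}:
  {B}: scan cost=250, card=250
  {D}: scan cost=150, card=150
  {BD}: card=1500; try (B,nl_idx)→2850, (D,hash)→2900, (B,merge)→3750, (D,merge)→3850, (B,hash)→4300, (B,nl)→37650 …(+1); best=2850 via (B,nl_idx)

2850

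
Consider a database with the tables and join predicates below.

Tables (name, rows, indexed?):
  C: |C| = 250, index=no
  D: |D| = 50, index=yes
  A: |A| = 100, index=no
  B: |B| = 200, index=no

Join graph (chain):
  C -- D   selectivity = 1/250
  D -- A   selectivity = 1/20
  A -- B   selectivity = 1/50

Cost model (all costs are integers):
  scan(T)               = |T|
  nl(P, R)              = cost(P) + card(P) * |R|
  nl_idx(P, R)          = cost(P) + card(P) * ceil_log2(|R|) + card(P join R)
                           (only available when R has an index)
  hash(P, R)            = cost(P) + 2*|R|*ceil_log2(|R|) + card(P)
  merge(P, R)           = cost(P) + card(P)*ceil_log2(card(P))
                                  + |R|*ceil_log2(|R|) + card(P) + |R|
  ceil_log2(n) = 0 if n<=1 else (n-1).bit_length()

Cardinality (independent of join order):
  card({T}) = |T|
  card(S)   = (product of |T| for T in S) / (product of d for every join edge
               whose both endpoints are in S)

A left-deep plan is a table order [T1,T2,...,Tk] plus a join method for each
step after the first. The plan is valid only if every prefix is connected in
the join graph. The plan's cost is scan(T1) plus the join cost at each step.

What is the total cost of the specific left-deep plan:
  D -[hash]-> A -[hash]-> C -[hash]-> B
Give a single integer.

9200

step 1: scan D: cost=50, card=50
step 2: join A via hash
    card(P join A) = 50*100/(20) = 250
    cost = 50 + 2*100*7 + 50 = 1500
step 3: join C via hash
    card(P join C) = 250*250/(250) = 250
    cost = 1500 + 2*250*8 + 250 = 5750
step 4: join B via hash
    card(P join B) = 250*200/(50) = 1000
    cost = 5750 + 2*200*8 + 250 = 9200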